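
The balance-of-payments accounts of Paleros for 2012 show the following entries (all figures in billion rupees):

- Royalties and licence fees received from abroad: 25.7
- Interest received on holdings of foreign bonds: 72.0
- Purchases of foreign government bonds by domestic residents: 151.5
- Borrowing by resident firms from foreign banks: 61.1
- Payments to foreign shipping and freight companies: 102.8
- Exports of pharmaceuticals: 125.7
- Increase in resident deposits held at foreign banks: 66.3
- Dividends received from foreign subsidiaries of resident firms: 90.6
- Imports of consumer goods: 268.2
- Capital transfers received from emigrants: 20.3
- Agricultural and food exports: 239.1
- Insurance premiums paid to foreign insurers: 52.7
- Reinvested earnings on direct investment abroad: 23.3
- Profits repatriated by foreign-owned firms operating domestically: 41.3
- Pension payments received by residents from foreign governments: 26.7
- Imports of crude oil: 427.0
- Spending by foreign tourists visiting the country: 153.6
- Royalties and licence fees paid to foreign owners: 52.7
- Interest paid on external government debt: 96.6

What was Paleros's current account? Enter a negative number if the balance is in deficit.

-284.6

Goods: 125.7 - 268.2 - 427.0 + 239.1 = -330.4
Services: -102.8 + 25.7 - 52.7 + 153.6 - 52.7 = -28.9
Primary income: 90.6 - 41.3 + 72.0 + 23.3 - 96.6 = 48.0
Secondary income: 26.7
Current account = (-330.4) + (-28.9) + 48.0 + 26.7 = -284.6
(Excluded from the current account — financial account: purchases of foreign government bonds by domestic residents 151.5, borrowing by resident firms from foreign banks 61.1, increase in resident deposits held at foreign banks 66.3; capital account: capital transfers received from emigrants 20.3.)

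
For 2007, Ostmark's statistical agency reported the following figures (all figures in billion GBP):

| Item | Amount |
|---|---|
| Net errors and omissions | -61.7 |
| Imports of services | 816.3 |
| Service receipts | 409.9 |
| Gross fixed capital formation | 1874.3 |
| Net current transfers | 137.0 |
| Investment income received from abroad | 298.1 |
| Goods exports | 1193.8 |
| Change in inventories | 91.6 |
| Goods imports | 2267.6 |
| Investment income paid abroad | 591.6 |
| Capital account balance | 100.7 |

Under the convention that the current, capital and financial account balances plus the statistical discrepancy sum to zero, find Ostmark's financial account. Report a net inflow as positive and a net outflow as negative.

Goods balance = 1193.8 - 2267.6 = -1073.8
Services balance = 409.9 - 816.3 = -406.4
Trade balance (goods + services) = -1073.8 + (-406.4) = -1480.2
Net primary income = 298.1 - 591.6 = -293.5
Net secondary income = 137.0
Current account = -1480.2 + (-293.5) + 137.0 = -1636.7
Financial account = -(-1636.7 + 100.7 + (-61.7)) = 1597.7

1597.7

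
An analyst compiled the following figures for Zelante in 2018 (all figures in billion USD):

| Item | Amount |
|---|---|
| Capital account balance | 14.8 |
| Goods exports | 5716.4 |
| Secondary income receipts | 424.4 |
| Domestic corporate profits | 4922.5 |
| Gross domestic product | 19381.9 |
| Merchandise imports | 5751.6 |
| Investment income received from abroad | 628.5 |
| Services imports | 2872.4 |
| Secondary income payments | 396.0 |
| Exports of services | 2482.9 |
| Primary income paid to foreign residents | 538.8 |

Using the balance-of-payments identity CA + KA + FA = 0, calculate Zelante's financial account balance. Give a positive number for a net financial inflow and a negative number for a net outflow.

291.8

Goods balance = 5716.4 - 5751.6 = -35.2
Services balance = 2482.9 - 2872.4 = -389.5
Trade balance (goods + services) = -35.2 + (-389.5) = -424.7
Net primary income = 628.5 - 538.8 = 89.7
Net secondary income = 424.4 - 396.0 = 28.4
Current account = -424.7 + 89.7 + 28.4 = -306.6
Financial account = -(-306.6 + 14.8) = 291.8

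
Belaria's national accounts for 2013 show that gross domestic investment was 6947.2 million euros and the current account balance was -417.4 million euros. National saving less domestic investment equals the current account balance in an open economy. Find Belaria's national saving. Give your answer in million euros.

S = I + CA = 6947.2 + (-417.4) = 6529.8

6529.8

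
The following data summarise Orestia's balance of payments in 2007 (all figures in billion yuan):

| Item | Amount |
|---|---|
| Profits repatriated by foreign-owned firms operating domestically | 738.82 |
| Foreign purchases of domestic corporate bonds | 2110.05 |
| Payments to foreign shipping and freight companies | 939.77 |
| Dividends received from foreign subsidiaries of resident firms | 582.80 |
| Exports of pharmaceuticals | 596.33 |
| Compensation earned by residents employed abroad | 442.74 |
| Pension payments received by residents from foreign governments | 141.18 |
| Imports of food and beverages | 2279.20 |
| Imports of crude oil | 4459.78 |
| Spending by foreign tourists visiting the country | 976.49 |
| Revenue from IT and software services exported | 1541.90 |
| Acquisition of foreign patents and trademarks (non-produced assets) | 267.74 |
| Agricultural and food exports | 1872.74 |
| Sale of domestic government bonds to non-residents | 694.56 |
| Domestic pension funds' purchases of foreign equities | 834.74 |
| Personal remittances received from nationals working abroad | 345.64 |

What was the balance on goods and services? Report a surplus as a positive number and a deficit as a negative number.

Goods: 596.33 + 1872.74 - 2279.20 - 4459.78 = -4269.91
Services: 1541.90 + 976.49 - 939.77 = 1578.62
Trade balance = -4269.91 + 1578.62 = -2691.29
(Excluded from the trade balance — primary income: profits repatriated by foreign-owned firms operating domestically 738.82, dividends received from foreign subsidiaries of resident firms 582.80, compensation earned by residents employed abroad 442.74; financial account: foreign purchases of domestic corporate bonds 2110.05, sale of domestic government bonds to non-residents 694.56, domestic pension funds' purchases of foreign equities 834.74; secondary income: pension payments received by residents from foreign governments 141.18, personal remittances received from nationals working abroad 345.64; capital account: acquisition of foreign patents and trademarks (non-produced assets) 267.74.)

-2691.29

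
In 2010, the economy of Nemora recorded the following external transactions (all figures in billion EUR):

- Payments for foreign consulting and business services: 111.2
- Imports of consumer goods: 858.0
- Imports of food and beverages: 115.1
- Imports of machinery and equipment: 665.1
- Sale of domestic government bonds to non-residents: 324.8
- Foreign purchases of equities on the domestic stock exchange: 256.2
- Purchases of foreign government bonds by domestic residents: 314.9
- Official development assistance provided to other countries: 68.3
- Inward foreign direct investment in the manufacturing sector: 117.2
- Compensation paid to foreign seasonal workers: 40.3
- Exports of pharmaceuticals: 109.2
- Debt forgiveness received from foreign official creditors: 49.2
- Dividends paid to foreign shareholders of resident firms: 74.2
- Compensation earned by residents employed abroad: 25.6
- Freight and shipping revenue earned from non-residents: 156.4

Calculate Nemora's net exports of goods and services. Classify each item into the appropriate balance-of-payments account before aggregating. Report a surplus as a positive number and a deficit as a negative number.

Goods: -665.1 + 109.2 - 858.0 - 115.1 = -1529.0
Services: -111.2 + 156.4 = 45.2
Trade balance = -1529.0 + 45.2 = -1483.8
(Excluded from the trade balance — financial account: sale of domestic government bonds to non-residents 324.8, foreign purchases of equities on the domestic stock exchange 256.2, purchases of foreign government bonds by domestic residents 314.9, inward foreign direct investment in the manufacturing sector 117.2; secondary income: official development assistance provided to other countries 68.3; primary income: compensation paid to foreign seasonal workers 40.3, dividends paid to foreign shareholders of resident firms 74.2, compensation earned by residents employed abroad 25.6; capital account: debt forgiveness received from foreign official creditors 49.2.)

-1483.8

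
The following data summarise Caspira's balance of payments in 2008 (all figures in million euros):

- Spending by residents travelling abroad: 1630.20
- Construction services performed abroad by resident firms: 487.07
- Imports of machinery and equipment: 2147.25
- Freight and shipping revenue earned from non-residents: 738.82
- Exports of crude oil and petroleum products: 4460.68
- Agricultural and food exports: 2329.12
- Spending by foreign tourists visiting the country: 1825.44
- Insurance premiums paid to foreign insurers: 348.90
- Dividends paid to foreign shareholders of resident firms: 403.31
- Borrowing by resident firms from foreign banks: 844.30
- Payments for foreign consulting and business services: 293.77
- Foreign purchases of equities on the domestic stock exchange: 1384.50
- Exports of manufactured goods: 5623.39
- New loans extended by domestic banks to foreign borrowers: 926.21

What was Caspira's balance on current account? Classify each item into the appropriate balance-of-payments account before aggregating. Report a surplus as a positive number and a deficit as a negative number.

Goods: 4460.68 + 2329.12 + 5623.39 - 2147.25 = 10265.94
Services: -293.77 + 1825.44 + 738.82 - 1630.20 + 487.07 - 348.90 = 778.46
Primary income: -403.31
Current account = 10265.94 + 778.46 + (-403.31) = 10641.09
(Excluded from the current account — financial account: borrowing by resident firms from foreign banks 844.30, foreign purchases of equities on the domestic stock exchange 1384.50, new loans extended by domestic banks to foreign borrowers 926.21.)

10641.09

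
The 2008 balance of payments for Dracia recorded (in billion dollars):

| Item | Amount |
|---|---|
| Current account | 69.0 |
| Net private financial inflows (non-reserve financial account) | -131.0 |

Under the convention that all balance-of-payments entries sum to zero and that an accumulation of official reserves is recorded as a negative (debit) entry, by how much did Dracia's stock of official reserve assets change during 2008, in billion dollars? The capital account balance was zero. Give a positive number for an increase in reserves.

Official reserve transactions balance = -(69.0 + (-131.0)) = 62.0
An accumulation of reserves is recorded as a debit (negative entry), so the change in the stock of reserves is the negative of that balance.
Change in official reserves = -(62.0) = -62.0

-62.0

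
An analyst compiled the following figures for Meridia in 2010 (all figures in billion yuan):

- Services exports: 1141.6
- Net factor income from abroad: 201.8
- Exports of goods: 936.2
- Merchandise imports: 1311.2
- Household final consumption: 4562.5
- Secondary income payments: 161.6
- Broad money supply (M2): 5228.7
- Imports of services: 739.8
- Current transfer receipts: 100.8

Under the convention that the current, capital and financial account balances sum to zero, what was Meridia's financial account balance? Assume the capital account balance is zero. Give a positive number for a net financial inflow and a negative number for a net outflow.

-167.8

Goods balance = 936.2 - 1311.2 = -375.0
Services balance = 1141.6 - 739.8 = 401.8
Trade balance (goods + services) = -375.0 + 401.8 = 26.8
Net primary income = 201.8
Net secondary income = 100.8 - 161.6 = -60.8
Current account = 26.8 + 201.8 + (-60.8) = 167.8
Financial account = -(167.8) = -167.8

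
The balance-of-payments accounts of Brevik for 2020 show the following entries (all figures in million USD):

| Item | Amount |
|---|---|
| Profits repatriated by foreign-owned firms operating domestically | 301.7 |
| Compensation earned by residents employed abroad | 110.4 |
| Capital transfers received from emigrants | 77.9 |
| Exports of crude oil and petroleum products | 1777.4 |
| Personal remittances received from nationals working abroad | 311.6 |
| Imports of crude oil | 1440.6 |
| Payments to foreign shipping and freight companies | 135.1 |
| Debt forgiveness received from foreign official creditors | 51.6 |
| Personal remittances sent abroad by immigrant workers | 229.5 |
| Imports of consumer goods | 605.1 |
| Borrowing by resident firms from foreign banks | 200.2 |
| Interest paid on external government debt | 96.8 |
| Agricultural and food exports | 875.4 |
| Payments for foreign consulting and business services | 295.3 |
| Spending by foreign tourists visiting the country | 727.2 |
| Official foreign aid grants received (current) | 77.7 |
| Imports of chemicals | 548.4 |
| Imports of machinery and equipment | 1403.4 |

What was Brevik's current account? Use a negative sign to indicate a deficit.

-1176.2

Goods: -1440.6 + 875.4 - 548.4 - 605.1 + 1777.4 - 1403.4 = -1344.7
Services: -135.1 - 295.3 + 727.2 = 296.8
Primary income: -301.7 - 96.8 + 110.4 = -288.1
Secondary income: 77.7 + 311.6 - 229.5 = 159.8
Current account = (-1344.7) + 296.8 + (-288.1) + 159.8 = -1176.2
(Excluded from the current account — capital account: capital transfers received from emigrants 77.9, debt forgiveness received from foreign official creditors 51.6; financial account: borrowing by resident firms from foreign banks 200.2.)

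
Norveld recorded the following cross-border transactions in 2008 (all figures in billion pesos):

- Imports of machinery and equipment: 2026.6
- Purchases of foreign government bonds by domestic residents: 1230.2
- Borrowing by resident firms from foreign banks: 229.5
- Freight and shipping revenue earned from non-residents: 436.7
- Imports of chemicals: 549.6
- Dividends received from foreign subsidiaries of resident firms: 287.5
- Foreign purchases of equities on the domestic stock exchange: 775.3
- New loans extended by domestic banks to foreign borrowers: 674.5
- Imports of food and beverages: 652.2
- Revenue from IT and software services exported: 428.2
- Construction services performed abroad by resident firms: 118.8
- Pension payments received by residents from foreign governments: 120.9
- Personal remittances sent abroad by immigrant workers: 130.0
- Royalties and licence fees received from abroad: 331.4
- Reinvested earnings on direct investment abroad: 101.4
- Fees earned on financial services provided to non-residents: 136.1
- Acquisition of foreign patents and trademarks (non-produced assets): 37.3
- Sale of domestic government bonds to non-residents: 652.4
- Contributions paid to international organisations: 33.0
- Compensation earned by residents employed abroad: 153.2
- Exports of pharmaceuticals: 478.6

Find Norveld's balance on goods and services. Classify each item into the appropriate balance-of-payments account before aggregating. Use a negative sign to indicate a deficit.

Goods: -652.2 + 478.6 - 549.6 - 2026.6 = -2749.8
Services: 331.4 + 136.1 + 428.2 + 436.7 + 118.8 = 1451.2
Trade balance = -2749.8 + 1451.2 = -1298.6
(Excluded from the trade balance — financial account: purchases of foreign government bonds by domestic residents 1230.2, borrowing by resident firms from foreign banks 229.5, foreign purchases of equities on the domestic stock exchange 775.3, new loans extended by domestic banks to foreign borrowers 674.5, sale of domestic government bonds to non-residents 652.4; primary income: dividends received from foreign subsidiaries of resident firms 287.5, reinvested earnings on direct investment abroad 101.4, compensation earned by residents employed abroad 153.2; secondary income: pension payments received by residents from foreign governments 120.9, personal remittances sent abroad by immigrant workers 130.0, contributions paid to international organisations 33.0; capital account: acquisition of foreign patents and trademarks (non-produced assets) 37.3.)

-1298.6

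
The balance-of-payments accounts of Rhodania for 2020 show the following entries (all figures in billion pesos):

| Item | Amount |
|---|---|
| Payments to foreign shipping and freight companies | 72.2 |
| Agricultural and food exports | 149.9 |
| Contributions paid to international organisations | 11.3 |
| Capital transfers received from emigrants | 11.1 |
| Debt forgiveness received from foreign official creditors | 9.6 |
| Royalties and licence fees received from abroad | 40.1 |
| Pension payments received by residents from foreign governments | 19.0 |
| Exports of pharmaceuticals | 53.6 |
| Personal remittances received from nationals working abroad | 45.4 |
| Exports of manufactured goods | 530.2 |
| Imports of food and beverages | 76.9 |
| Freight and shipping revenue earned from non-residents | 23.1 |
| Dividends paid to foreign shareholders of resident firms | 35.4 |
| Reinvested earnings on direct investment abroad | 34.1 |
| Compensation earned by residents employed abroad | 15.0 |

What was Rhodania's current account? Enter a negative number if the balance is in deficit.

714.6

Goods: 530.2 + 53.6 - 76.9 + 149.9 = 656.8
Services: -72.2 + 40.1 + 23.1 = -9.0
Primary income: 15.0 - 35.4 + 34.1 = 13.7
Secondary income: -11.3 + 19.0 + 45.4 = 53.1
Current account = 656.8 + (-9.0) + 13.7 + 53.1 = 714.6
(Excluded from the current account — capital account: capital transfers received from emigrants 11.1, debt forgiveness received from foreign official creditors 9.6.)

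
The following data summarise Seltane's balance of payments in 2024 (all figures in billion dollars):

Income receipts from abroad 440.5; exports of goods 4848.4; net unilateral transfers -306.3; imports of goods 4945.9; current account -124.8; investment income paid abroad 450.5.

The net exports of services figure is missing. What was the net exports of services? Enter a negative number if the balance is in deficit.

289.0

Current account = goods balance + services balance + net primary income + net secondary income
Sum of the known components = -413.8
Net exports of services = CA - (known components) = -124.8 - (-413.8) = 289.0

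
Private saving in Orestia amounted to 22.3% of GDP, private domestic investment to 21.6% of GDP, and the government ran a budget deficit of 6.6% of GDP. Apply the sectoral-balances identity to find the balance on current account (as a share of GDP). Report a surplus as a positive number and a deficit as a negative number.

By the sectoral-balances identity, CA = (S_private - I) + (T - G).
Private balance = 22.3 - 21.6 = 0.7
Government balance (T - G) = -6.6
CA = 0.7 + (-6.6) = -5.9

-5.9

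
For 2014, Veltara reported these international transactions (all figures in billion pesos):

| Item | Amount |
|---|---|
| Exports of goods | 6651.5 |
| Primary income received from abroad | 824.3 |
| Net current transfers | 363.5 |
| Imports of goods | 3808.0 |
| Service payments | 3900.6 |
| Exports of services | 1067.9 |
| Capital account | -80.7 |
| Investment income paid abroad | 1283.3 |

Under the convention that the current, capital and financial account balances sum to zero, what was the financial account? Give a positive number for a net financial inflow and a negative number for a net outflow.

165.4

Goods balance = 6651.5 - 3808.0 = 2843.5
Services balance = 1067.9 - 3900.6 = -2832.7
Trade balance (goods + services) = 2843.5 + (-2832.7) = 10.8
Net primary income = 824.3 - 1283.3 = -459.0
Net secondary income = 363.5
Current account = 10.8 + (-459.0) + 363.5 = -84.7
Financial account = -(-84.7 + (-80.7)) = 165.4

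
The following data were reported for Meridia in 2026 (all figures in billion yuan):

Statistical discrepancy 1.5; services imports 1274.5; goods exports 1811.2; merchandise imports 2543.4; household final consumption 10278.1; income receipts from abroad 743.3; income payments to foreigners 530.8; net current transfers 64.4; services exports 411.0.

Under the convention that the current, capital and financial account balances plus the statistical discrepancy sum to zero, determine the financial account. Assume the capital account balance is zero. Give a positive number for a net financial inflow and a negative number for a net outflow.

1317.3

Goods balance = 1811.2 - 2543.4 = -732.2
Services balance = 411.0 - 1274.5 = -863.5
Trade balance (goods + services) = -732.2 + (-863.5) = -1595.7
Net primary income = 743.3 - 530.8 = 212.5
Net secondary income = 64.4
Current account = -1595.7 + 212.5 + 64.4 = -1318.8
Financial account = -(-1318.8 + 1.5) = 1317.3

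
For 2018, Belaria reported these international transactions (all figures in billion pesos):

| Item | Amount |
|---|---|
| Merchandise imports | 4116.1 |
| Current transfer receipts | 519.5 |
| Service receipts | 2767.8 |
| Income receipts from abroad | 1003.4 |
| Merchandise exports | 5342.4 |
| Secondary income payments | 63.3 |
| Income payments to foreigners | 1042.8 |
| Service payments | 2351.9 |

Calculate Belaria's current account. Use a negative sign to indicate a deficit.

2059.0

Goods balance = 5342.4 - 4116.1 = 1226.3
Services balance = 2767.8 - 2351.9 = 415.9
Trade balance (goods + services) = 1226.3 + 415.9 = 1642.2
Net primary income = 1003.4 - 1042.8 = -39.4
Net secondary income = 519.5 - 63.3 = 456.2
Current account = 1642.2 + (-39.4) + 456.2 = 2059.0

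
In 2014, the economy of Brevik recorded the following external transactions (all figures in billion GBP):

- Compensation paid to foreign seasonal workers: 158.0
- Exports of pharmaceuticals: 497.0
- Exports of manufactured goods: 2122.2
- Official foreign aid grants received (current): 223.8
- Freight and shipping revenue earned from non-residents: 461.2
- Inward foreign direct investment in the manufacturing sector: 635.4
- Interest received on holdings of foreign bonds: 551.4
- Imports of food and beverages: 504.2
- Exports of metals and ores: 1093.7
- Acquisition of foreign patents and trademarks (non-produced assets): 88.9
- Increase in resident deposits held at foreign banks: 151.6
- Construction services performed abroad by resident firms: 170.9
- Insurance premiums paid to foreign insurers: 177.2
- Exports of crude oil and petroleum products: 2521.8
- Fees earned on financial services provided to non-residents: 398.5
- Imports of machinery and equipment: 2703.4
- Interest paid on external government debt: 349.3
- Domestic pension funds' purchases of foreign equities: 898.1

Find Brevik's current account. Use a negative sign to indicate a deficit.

4148.4

Goods: 497.0 + 2521.8 - 504.2 - 2703.4 + 1093.7 + 2122.2 = 3027.1
Services: 398.5 + 461.2 - 177.2 + 170.9 = 853.4
Primary income: 551.4 - 158.0 - 349.3 = 44.1
Secondary income: 223.8
Current account = 3027.1 + 853.4 + 44.1 + 223.8 = 4148.4
(Excluded from the current account — financial account: inward foreign direct investment in the manufacturing sector 635.4, increase in resident deposits held at foreign banks 151.6, domestic pension funds' purchases of foreign equities 898.1; capital account: acquisition of foreign patents and trademarks (non-produced assets) 88.9.)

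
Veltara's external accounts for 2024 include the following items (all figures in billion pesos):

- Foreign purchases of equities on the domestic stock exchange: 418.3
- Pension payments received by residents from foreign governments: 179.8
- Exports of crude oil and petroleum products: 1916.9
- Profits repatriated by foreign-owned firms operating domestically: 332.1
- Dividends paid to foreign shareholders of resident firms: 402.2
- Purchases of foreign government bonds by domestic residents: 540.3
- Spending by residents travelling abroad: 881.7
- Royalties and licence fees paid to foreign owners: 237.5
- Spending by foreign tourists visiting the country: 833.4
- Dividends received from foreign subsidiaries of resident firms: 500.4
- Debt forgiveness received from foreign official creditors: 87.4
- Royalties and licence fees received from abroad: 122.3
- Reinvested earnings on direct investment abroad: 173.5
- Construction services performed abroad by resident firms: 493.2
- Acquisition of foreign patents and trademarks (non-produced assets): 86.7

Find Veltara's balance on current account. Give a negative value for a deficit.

Goods: 1916.9
Services: -881.7 + 493.2 + 122.3 - 237.5 + 833.4 = 329.7
Primary income: 500.4 - 332.1 - 402.2 + 173.5 = -60.4
Secondary income: 179.8
Current account = 1916.9 + 329.7 + (-60.4) + 179.8 = 2366.0
(Excluded from the current account — financial account: foreign purchases of equities on the domestic stock exchange 418.3, purchases of foreign government bonds by domestic residents 540.3; capital account: debt forgiveness received from foreign official creditors 87.4, acquisition of foreign patents and trademarks (non-produced assets) 86.7.)

2366.0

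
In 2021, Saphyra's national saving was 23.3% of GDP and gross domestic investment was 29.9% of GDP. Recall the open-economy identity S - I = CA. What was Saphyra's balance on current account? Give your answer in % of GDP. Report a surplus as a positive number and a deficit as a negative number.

CA = S - I = 23.3 - 29.9 = -6.6

-6.6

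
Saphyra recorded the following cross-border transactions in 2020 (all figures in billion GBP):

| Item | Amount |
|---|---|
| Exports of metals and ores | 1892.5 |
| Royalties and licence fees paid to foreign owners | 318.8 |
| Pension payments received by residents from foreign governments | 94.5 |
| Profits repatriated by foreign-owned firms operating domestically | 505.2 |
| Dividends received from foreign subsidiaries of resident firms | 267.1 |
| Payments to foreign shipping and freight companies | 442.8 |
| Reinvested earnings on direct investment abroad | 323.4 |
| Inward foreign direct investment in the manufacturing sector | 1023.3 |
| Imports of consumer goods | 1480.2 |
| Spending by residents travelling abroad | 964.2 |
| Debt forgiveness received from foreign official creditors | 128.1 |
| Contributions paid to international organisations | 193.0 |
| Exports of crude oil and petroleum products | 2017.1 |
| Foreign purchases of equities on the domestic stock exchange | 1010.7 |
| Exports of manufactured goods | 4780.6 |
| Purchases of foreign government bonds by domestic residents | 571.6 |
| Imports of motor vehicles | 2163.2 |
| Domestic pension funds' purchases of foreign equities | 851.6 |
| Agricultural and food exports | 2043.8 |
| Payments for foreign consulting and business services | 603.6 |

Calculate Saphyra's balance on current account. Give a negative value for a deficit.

Goods: 2017.1 - 1480.2 - 2163.2 + 2043.8 + 1892.5 + 4780.6 = 7090.6
Services: -603.6 - 442.8 - 318.8 - 964.2 = -2329.4
Primary income: 267.1 + 323.4 - 505.2 = 85.3
Secondary income: -193.0 + 94.5 = -98.5
Current account = 7090.6 + (-2329.4) + 85.3 + (-98.5) = 4748.0
(Excluded from the current account — financial account: inward foreign direct investment in the manufacturing sector 1023.3, foreign purchases of equities on the domestic stock exchange 1010.7, purchases of foreign government bonds by domestic residents 571.6, domestic pension funds' purchases of foreign equities 851.6; capital account: debt forgiveness received from foreign official creditors 128.1.)

4748.0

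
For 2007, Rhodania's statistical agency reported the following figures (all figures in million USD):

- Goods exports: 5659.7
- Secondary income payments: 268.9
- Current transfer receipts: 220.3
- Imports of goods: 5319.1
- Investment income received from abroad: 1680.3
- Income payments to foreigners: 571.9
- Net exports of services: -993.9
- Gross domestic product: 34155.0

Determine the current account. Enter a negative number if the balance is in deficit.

406.5

Goods balance = 5659.7 - 5319.1 = 340.6
Services balance = -993.9
Trade balance (goods + services) = 340.6 + (-993.9) = -653.3
Net primary income = 1680.3 - 571.9 = 1108.4
Net secondary income = 220.3 - 268.9 = -48.6
Current account = -653.3 + 1108.4 + (-48.6) = 406.5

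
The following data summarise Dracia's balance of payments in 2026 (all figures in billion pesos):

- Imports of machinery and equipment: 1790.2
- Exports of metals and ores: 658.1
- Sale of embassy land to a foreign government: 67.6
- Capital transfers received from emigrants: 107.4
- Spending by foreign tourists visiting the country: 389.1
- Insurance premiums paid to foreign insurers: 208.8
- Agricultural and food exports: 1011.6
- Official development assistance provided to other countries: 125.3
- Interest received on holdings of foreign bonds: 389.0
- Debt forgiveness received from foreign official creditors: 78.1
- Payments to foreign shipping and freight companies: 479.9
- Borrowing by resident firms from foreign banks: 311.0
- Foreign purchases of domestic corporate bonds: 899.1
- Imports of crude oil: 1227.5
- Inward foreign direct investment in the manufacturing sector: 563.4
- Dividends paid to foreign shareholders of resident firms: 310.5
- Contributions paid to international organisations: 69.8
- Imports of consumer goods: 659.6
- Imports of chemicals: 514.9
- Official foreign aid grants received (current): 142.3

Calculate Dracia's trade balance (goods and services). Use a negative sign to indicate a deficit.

Goods: -1790.2 - 1227.5 + 1011.6 - 659.6 - 514.9 + 658.1 = -2522.5
Services: 389.1 - 479.9 - 208.8 = -299.6
Trade balance = -2522.5 + (-299.6) = -2822.1
(Excluded from the trade balance — capital account: sale of embassy land to a foreign government 67.6, capital transfers received from emigrants 107.4, debt forgiveness received from foreign official creditors 78.1; secondary income: official development assistance provided to other countries 125.3, contributions paid to international organisations 69.8, official foreign aid grants received (current) 142.3; primary income: interest received on holdings of foreign bonds 389.0, dividends paid to foreign shareholders of resident firms 310.5; financial account: borrowing by resident firms from foreign banks 311.0, foreign purchases of domestic corporate bonds 899.1, inward foreign direct investment in the manufacturing sector 563.4.)

-2822.1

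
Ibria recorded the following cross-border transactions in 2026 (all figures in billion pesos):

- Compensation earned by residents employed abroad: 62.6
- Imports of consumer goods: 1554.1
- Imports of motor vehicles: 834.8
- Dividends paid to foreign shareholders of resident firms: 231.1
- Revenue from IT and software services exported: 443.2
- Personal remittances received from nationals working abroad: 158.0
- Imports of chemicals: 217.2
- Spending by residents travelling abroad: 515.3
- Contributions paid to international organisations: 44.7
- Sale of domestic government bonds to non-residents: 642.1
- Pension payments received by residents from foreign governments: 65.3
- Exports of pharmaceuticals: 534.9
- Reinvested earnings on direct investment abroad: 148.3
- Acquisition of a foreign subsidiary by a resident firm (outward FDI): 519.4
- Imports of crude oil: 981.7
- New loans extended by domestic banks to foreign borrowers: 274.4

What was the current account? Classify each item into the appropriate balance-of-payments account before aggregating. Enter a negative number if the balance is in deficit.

-2966.6

Goods: -981.7 - 217.2 - 1554.1 + 534.9 - 834.8 = -3052.9
Services: -515.3 + 443.2 = -72.1
Primary income: 148.3 - 231.1 + 62.6 = -20.2
Secondary income: -44.7 + 65.3 + 158.0 = 178.6
Current account = (-3052.9) + (-72.1) + (-20.2) + 178.6 = -2966.6
(Excluded from the current account — financial account: sale of domestic government bonds to non-residents 642.1, acquisition of a foreign subsidiary by a resident firm (outward FDI) 519.4, new loans extended by domestic banks to foreign borrowers 274.4.)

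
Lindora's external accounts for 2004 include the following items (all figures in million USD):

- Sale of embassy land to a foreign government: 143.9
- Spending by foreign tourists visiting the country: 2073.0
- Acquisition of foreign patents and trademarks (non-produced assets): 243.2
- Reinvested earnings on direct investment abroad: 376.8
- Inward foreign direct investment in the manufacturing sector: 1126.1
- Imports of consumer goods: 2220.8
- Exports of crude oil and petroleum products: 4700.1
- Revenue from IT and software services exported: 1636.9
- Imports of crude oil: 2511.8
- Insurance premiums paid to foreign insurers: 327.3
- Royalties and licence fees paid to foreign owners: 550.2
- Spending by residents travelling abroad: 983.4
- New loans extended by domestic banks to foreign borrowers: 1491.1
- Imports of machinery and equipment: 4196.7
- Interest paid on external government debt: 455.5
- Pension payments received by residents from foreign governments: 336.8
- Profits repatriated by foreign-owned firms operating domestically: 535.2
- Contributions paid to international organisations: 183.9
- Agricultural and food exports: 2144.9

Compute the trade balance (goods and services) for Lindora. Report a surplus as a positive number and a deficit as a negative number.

-235.3

Goods: -4196.7 + 4700.1 + 2144.9 - 2220.8 - 2511.8 = -2084.3
Services: 1636.9 - 327.3 - 983.4 - 550.2 + 2073.0 = 1849.0
Trade balance = -2084.3 + 1849.0 = -235.3
(Excluded from the trade balance — capital account: sale of embassy land to a foreign government 143.9, acquisition of foreign patents and trademarks (non-produced assets) 243.2; primary income: reinvested earnings on direct investment abroad 376.8, interest paid on external government debt 455.5, profits repatriated by foreign-owned firms operating domestically 535.2; financial account: inward foreign direct investment in the manufacturing sector 1126.1, new loans extended by domestic banks to foreign borrowers 1491.1; secondary income: pension payments received by residents from foreign governments 336.8, contributions paid to international organisations 183.9.)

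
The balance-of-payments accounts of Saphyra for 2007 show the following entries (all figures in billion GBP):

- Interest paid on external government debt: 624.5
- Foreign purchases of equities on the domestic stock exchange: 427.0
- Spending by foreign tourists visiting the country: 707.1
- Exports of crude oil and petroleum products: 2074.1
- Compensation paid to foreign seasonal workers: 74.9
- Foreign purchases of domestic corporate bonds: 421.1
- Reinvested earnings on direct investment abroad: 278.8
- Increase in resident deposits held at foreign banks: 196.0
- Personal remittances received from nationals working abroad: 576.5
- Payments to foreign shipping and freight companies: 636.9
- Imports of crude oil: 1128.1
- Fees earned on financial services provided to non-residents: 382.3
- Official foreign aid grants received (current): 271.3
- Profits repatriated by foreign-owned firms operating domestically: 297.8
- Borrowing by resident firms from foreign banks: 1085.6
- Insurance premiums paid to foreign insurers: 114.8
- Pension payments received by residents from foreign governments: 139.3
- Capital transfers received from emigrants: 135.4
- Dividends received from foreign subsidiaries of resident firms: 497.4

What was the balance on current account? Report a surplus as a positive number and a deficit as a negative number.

Goods: -1128.1 + 2074.1 = 946.0
Services: 382.3 - 114.8 + 707.1 - 636.9 = 337.7
Primary income: 497.4 + 278.8 - 624.5 - 297.8 - 74.9 = -221.0
Secondary income: 139.3 + 271.3 + 576.5 = 987.1
Current account = 946.0 + 337.7 + (-221.0) + 987.1 = 2049.8
(Excluded from the current account — financial account: foreign purchases of equities on the domestic stock exchange 427.0, foreign purchases of domestic corporate bonds 421.1, increase in resident deposits held at foreign banks 196.0, borrowing by resident firms from foreign banks 1085.6; capital account: capital transfers received from emigrants 135.4.)

2049.8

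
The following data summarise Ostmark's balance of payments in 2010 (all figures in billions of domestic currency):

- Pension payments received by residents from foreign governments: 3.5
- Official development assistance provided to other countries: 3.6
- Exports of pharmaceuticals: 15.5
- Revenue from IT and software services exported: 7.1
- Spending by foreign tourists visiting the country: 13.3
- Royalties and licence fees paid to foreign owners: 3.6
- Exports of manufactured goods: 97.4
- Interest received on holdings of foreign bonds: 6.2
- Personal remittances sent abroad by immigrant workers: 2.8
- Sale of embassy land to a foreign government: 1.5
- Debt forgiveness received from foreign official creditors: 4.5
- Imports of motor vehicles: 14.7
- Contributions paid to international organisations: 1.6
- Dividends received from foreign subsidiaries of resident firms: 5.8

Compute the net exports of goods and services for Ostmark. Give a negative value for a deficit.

115.0

Goods: 97.4 + 15.5 - 14.7 = 98.2
Services: -3.6 + 13.3 + 7.1 = 16.8
Trade balance = 98.2 + 16.8 = 115.0
(Excluded from the trade balance — secondary income: pension payments received by residents from foreign governments 3.5, official development assistance provided to other countries 3.6, personal remittances sent abroad by immigrant workers 2.8, contributions paid to international organisations 1.6; primary income: interest received on holdings of foreign bonds 6.2, dividends received from foreign subsidiaries of resident firms 5.8; capital account: sale of embassy land to a foreign government 1.5, debt forgiveness received from foreign official creditors 4.5.)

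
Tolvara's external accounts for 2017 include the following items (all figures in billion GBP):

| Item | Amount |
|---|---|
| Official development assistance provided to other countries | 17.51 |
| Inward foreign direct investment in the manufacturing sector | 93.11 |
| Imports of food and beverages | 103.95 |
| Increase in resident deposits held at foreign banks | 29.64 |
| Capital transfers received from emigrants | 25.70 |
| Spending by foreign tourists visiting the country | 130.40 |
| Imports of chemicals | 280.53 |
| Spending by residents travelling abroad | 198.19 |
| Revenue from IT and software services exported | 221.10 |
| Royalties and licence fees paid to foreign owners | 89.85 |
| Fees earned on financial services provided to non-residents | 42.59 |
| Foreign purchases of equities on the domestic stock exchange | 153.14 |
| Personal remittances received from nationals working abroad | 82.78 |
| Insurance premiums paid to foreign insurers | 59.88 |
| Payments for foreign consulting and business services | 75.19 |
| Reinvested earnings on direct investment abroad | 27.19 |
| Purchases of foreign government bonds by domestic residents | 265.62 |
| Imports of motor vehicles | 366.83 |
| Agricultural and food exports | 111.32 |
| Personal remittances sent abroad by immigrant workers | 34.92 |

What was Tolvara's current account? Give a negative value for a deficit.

Goods: -366.83 - 280.53 - 103.95 + 111.32 = -639.99
Services: -75.19 + 130.40 + 221.10 + 42.59 - 59.88 - 89.85 - 198.19 = -29.02
Primary income: 27.19
Secondary income: -17.51 - 34.92 + 82.78 = 30.35
Current account = (-639.99) + (-29.02) + 27.19 + 30.35 = -611.47
(Excluded from the current account — financial account: inward foreign direct investment in the manufacturing sector 93.11, increase in resident deposits held at foreign banks 29.64, foreign purchases of equities on the domestic stock exchange 153.14, purchases of foreign government bonds by domestic residents 265.62; capital account: capital transfers received from emigrants 25.70.)

-611.47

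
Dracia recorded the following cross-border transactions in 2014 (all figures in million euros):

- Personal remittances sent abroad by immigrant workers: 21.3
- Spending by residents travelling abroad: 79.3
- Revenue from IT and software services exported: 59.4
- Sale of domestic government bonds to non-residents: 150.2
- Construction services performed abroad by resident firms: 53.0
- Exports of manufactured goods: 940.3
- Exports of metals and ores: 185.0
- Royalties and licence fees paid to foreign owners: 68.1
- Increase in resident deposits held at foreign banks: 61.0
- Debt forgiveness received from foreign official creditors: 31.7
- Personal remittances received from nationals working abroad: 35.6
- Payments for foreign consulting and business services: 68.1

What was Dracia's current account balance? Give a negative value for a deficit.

1036.5

Goods: 940.3 + 185.0 = 1125.3
Services: 59.4 + 53.0 - 68.1 - 79.3 - 68.1 = -103.1
Secondary income: 35.6 - 21.3 = 14.3
Current account = 1125.3 + (-103.1) + 14.3 = 1036.5
(Excluded from the current account — financial account: sale of domestic government bonds to non-residents 150.2, increase in resident deposits held at foreign banks 61.0; capital account: debt forgiveness received from foreign official creditors 31.7.)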